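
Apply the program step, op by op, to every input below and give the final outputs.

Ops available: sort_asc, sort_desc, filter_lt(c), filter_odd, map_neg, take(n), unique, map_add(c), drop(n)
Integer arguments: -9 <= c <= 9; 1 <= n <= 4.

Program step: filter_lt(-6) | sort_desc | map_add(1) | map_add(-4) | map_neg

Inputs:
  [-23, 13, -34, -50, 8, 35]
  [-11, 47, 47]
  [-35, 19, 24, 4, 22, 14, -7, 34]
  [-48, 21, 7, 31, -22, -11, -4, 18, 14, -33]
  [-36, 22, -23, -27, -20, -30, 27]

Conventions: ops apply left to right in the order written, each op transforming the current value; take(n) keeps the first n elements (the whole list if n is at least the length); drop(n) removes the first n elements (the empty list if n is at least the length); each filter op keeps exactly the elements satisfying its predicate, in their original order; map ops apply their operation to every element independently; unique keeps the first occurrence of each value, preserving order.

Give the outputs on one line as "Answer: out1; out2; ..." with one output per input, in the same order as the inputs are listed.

[26, 37, 53]; [14]; [10, 38]; [14, 25, 36, 51]; [23, 26, 30, 33, 39]

Execution, op by op:
  [-23, 13, -34, -50, 8, 35] -> [-23, -34, -50] -> [-23, -34, -50] -> [-22, -33, -49] -> [-26, -37, -53] -> [26, 37, 53]
  [-11, 47, 47] -> [-11] -> [-11] -> [-10] -> [-14] -> [14]
  [-35, 19, 24, 4, 22, 14, -7, 34] -> [-35, -7] -> [-7, -35] -> [-6, -34] -> [-10, -38] -> [10, 38]
  [-48, 21, 7, 31, -22, -11, -4, 18, 14, -33] -> [-48, -22, -11, -33] -> [-11, -22, -33, -48] -> [-10, -21, -32, -47] -> [-14, -25, -36, -51] -> [14, 25, 36, 51]
  [-36, 22, -23, -27, -20, -30, 27] -> [-36, -23, -27, -20, -30] -> [-20, -23, -27, -30, -36] -> [-19, -22, -26, -29, -35] -> [-23, -26, -30, -33, -39] -> [23, 26, 30, 33, 39]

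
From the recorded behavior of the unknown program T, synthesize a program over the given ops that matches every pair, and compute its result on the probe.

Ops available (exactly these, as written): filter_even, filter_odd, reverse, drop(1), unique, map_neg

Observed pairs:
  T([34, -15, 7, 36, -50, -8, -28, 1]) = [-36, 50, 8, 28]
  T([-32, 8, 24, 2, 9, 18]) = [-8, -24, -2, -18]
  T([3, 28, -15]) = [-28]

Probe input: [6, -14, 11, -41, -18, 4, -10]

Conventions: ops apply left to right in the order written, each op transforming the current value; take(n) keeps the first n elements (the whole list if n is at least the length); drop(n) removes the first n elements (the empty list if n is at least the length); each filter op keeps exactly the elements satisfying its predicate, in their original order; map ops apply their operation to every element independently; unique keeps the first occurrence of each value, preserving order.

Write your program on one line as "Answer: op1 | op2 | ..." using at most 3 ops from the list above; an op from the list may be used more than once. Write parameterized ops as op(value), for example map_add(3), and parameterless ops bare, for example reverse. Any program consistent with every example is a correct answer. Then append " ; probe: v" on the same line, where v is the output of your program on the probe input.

drop(1) | filter_even | map_neg ; probe: [14, 18, -4, 10]

Check, running the answer program on each example:
  [34, -15, 7, 36, -50, -8, -28, 1] -> [-15, 7, 36, -50, -8, -28, 1] -> [36, -50, -8, -28] -> [-36, 50, 8, 28]
  [-32, 8, 24, 2, 9, 18] -> [8, 24, 2, 9, 18] -> [8, 24, 2, 18] -> [-8, -24, -2, -18]
  [3, 28, -15] -> [28, -15] -> [28] -> [-28]
  probe: [6, -14, 11, -41, -18, 4, -10] -> [-14, 11, -41, -18, 4, -10] -> [-14, -18, 4, -10] -> [14, 18, -4, 10]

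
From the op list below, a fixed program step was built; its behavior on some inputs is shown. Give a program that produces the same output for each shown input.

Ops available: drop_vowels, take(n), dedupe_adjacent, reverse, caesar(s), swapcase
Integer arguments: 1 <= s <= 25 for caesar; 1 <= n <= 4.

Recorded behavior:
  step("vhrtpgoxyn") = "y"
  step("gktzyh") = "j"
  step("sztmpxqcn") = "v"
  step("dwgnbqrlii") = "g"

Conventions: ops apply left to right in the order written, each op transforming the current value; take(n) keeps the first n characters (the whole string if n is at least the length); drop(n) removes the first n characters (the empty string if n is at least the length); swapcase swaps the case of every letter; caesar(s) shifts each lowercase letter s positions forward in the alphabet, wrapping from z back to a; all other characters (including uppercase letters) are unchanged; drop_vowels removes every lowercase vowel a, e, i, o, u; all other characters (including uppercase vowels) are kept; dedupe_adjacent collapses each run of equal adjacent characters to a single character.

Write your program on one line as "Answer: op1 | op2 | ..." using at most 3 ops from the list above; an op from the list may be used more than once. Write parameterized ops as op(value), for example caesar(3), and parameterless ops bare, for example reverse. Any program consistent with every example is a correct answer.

caesar(3) | dedupe_adjacent | take(1)

Check, running the answer program on each example:
  "vhrtpgoxyn" -> "ykuwsjrabq" -> "ykuwsjrabq" -> "y"
  "gktzyh" -> "jnwcbk" -> "jnwcbk" -> "j"
  "sztmpxqcn" -> "vcwpsatfq" -> "vcwpsatfq" -> "v"
  "dwgnbqrlii" -> "gzjqetuoll" -> "gzjqetuol" -> "g"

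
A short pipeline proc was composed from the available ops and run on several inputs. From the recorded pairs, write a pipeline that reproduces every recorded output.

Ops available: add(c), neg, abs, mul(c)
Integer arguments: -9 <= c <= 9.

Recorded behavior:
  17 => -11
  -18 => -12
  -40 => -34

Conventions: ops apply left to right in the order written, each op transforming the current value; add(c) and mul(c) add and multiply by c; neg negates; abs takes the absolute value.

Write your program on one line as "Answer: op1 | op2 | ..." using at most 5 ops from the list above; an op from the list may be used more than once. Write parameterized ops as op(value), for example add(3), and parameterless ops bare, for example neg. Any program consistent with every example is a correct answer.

neg | abs | add(-6) | neg

Check, running the answer program on each example:
  17 -> -17 -> 17 -> 11 -> -11
  -18 -> 18 -> 18 -> 12 -> -12
  -40 -> 40 -> 40 -> 34 -> -34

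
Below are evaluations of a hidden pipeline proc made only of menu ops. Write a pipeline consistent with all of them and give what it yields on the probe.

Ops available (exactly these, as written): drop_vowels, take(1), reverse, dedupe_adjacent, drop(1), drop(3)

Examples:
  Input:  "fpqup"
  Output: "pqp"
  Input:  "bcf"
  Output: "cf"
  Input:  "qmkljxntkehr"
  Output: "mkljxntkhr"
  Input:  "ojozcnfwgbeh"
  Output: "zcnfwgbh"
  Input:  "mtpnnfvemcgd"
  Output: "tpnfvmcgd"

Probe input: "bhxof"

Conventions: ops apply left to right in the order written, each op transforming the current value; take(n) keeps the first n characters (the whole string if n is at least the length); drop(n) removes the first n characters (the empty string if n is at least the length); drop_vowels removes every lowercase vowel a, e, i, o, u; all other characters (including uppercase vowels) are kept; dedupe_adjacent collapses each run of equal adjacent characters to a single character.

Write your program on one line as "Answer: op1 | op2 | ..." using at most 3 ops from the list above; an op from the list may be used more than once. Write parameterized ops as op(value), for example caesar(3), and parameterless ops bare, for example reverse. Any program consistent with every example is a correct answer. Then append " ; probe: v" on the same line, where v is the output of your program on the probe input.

dedupe_adjacent | drop_vowels | drop(1) ; probe: "hxf"

Check, running the answer program on each example:
  "fpqup" -> "fpqup" -> "fpqp" -> "pqp"
  "bcf" -> "bcf" -> "bcf" -> "cf"
  "qmkljxntkehr" -> "qmkljxntkehr" -> "qmkljxntkhr" -> "mkljxntkhr"
  "ojozcnfwgbeh" -> "ojozcnfwgbeh" -> "jzcnfwgbh" -> "zcnfwgbh"
  "mtpnnfvemcgd" -> "mtpnfvemcgd" -> "mtpnfvmcgd" -> "tpnfvmcgd"
  probe: "bhxof" -> "bhxof" -> "bhxf" -> "hxf"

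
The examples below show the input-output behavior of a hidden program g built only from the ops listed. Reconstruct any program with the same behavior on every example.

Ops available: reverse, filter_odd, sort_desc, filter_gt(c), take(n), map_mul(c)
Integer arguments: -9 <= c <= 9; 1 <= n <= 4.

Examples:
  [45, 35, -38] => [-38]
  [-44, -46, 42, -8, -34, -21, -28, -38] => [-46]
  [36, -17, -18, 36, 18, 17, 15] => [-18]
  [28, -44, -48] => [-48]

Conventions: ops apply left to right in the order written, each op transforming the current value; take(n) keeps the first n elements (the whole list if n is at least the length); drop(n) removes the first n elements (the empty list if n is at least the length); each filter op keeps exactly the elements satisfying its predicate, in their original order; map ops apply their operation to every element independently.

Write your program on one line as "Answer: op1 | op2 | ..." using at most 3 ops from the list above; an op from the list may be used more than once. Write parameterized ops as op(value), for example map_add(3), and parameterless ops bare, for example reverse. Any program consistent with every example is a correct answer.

sort_desc | reverse | take(1)

Check, running the answer program on each example:
  [45, 35, -38] -> [45, 35, -38] -> [-38, 35, 45] -> [-38]
  [-44, -46, 42, -8, -34, -21, -28, -38] -> [42, -8, -21, -28, -34, -38, -44, -46] -> [-46, -44, -38, -34, -28, -21, -8, 42] -> [-46]
  [36, -17, -18, 36, 18, 17, 15] -> [36, 36, 18, 17, 15, -17, -18] -> [-18, -17, 15, 17, 18, 36, 36] -> [-18]
  [28, -44, -48] -> [28, -44, -48] -> [-48, -44, 28] -> [-48]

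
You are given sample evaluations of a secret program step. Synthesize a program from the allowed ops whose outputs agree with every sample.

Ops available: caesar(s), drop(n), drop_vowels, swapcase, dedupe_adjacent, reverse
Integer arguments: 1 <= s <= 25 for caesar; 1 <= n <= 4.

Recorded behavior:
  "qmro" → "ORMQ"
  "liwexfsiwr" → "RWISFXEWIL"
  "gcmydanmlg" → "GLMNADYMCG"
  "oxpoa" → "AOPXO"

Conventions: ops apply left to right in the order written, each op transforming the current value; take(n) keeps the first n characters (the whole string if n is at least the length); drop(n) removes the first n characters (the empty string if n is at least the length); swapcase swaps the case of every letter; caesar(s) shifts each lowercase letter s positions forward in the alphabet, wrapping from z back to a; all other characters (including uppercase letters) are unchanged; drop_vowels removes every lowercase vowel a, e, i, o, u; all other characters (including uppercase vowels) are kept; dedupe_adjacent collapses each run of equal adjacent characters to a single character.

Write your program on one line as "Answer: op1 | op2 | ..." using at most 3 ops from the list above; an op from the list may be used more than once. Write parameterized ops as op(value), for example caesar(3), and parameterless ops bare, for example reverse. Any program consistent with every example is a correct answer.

reverse | swapcase

Check, running the answer program on each example:
  "qmro" -> "ormq" -> "ORMQ"
  "liwexfsiwr" -> "rwisfxewil" -> "RWISFXEWIL"
  "gcmydanmlg" -> "glmnadymcg" -> "GLMNADYMCG"
  "oxpoa" -> "aopxo" -> "AOPXO"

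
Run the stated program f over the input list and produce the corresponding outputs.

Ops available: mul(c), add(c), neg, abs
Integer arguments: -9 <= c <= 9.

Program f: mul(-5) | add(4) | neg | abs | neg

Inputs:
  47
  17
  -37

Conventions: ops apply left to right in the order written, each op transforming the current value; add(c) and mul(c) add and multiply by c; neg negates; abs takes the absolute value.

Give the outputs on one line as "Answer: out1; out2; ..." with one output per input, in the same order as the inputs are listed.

-231; -81; -189

Execution, op by op:
  47 -> -235 -> -231 -> 231 -> 231 -> -231
  17 -> -85 -> -81 -> 81 -> 81 -> -81
  -37 -> 185 -> 189 -> -189 -> 189 -> -189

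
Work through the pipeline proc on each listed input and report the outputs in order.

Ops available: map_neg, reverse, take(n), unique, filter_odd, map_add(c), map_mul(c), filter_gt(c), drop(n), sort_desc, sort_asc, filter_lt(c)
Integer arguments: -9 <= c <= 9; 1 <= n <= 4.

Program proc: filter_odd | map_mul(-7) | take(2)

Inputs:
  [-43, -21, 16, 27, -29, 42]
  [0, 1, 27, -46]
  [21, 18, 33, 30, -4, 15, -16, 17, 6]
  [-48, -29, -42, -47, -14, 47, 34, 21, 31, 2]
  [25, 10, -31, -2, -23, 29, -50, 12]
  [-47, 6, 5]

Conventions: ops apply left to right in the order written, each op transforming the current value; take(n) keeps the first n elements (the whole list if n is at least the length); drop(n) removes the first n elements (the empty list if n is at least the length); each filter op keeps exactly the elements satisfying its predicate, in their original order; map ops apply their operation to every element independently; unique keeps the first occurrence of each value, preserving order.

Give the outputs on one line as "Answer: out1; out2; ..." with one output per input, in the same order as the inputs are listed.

Execution, op by op:
  [-43, -21, 16, 27, -29, 42] -> [-43, -21, 27, -29] -> [301, 147, -189, 203] -> [301, 147]
  [0, 1, 27, -46] -> [1, 27] -> [-7, -189] -> [-7, -189]
  [21, 18, 33, 30, -4, 15, -16, 17, 6] -> [21, 33, 15, 17] -> [-147, -231, -105, -119] -> [-147, -231]
  [-48, -29, -42, -47, -14, 47, 34, 21, 31, 2] -> [-29, -47, 47, 21, 31] -> [203, 329, -329, -147, -217] -> [203, 329]
  [25, 10, -31, -2, -23, 29, -50, 12] -> [25, -31, -23, 29] -> [-175, 217, 161, -203] -> [-175, 217]
  [-47, 6, 5] -> [-47, 5] -> [329, -35] -> [329, -35]

[301, 147]; [-7, -189]; [-147, -231]; [203, 329]; [-175, 217]; [329, -35]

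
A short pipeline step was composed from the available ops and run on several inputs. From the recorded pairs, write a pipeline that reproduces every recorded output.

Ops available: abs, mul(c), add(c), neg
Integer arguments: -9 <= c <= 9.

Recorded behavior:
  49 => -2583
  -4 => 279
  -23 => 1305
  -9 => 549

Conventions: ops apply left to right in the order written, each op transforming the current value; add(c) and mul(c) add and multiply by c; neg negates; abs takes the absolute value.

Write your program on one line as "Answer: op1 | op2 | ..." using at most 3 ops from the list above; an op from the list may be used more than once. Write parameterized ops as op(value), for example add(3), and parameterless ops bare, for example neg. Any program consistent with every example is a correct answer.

mul(-6) | add(7) | mul(9)

Check, running the answer program on each example:
  49 -> -294 -> -287 -> -2583
  -4 -> 24 -> 31 -> 279
  -23 -> 138 -> 145 -> 1305
  -9 -> 54 -> 61 -> 549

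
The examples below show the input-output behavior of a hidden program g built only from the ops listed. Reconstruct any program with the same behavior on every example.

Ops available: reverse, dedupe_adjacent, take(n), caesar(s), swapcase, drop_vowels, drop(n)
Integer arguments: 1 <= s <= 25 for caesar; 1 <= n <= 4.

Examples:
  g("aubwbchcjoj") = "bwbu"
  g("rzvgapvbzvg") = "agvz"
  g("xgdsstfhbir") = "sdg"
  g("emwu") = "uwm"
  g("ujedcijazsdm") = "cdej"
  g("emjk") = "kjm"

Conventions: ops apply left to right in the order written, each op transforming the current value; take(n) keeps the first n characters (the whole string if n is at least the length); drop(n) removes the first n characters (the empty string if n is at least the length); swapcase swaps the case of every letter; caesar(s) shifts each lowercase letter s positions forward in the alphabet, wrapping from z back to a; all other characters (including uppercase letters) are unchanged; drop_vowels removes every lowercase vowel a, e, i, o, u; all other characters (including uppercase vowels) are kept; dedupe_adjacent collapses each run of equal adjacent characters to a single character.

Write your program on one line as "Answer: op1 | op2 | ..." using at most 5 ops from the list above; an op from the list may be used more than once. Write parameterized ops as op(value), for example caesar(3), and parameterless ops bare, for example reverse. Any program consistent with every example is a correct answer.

drop(1) | take(4) | reverse | dedupe_adjacent

Check, running the answer program on each example:
  "aubwbchcjoj" -> "ubwbchcjoj" -> "ubwb" -> "bwbu" -> "bwbu"
  "rzvgapvbzvg" -> "zvgapvbzvg" -> "zvga" -> "agvz" -> "agvz"
  "xgdsstfhbir" -> "gdsstfhbir" -> "gdss" -> "ssdg" -> "sdg"
  "emwu" -> "mwu" -> "mwu" -> "uwm" -> "uwm"
  "ujedcijazsdm" -> "jedcijazsdm" -> "jedc" -> "cdej" -> "cdej"
  "emjk" -> "mjk" -> "mjk" -> "kjm" -> "kjm"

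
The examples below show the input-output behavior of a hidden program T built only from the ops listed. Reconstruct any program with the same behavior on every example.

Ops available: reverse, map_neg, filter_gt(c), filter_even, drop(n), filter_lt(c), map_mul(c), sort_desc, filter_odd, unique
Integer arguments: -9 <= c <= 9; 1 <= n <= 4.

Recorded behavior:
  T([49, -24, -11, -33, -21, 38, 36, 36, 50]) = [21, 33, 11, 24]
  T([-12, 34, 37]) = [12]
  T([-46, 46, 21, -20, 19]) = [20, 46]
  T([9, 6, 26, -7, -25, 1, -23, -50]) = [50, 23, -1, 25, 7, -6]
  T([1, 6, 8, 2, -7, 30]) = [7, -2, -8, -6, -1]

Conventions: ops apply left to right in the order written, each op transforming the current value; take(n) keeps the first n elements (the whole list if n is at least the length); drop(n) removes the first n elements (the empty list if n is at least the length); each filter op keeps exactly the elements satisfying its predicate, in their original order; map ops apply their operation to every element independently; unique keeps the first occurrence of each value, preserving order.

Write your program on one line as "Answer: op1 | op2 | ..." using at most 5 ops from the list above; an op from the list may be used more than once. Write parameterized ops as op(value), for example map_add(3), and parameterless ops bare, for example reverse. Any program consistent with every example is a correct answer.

map_neg | unique | reverse | filter_gt(-9)

Check, running the answer program on each example:
  [49, -24, -11, -33, -21, 38, 36, 36, 50] -> [-49, 24, 11, 33, 21, -38, -36, -36, -50] -> [-49, 24, 11, 33, 21, -38, -36, -50] -> [-50, -36, -38, 21, 33, 11, 24, -49] -> [21, 33, 11, 24]
  [-12, 34, 37] -> [12, -34, -37] -> [12, -34, -37] -> [-37, -34, 12] -> [12]
  [-46, 46, 21, -20, 19] -> [46, -46, -21, 20, -19] -> [46, -46, -21, 20, -19] -> [-19, 20, -21, -46, 46] -> [20, 46]
  [9, 6, 26, -7, -25, 1, -23, -50] -> [-9, -6, -26, 7, 25, -1, 23, 50] -> [-9, -6, -26, 7, 25, -1, 23, 50] -> [50, 23, -1, 25, 7, -26, -6, -9] -> [50, 23, -1, 25, 7, -6]
  [1, 6, 8, 2, -7, 30] -> [-1, -6, -8, -2, 7, -30] -> [-1, -6, -8, -2, 7, -30] -> [-30, 7, -2, -8, -6, -1] -> [7, -2, -8, -6, -1]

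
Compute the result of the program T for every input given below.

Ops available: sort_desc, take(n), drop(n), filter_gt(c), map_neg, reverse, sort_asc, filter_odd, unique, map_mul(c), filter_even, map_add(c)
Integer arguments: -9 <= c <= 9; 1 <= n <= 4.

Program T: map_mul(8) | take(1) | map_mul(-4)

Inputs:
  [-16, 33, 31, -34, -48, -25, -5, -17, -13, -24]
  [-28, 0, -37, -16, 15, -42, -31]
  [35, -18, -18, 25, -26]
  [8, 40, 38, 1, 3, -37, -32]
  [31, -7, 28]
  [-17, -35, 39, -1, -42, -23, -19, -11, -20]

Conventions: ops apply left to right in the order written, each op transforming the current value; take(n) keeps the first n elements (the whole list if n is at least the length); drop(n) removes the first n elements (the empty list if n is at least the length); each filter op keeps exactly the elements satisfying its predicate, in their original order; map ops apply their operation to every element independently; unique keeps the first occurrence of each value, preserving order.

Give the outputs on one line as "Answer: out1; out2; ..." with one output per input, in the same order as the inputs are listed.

Execution, op by op:
  [-16, 33, 31, -34, -48, -25, -5, -17, -13, -24] -> [-128, 264, 248, -272, -384, -200, -40, -136, -104, -192] -> [-128] -> [512]
  [-28, 0, -37, -16, 15, -42, -31] -> [-224, 0, -296, -128, 120, -336, -248] -> [-224] -> [896]
  [35, -18, -18, 25, -26] -> [280, -144, -144, 200, -208] -> [280] -> [-1120]
  [8, 40, 38, 1, 3, -37, -32] -> [64, 320, 304, 8, 24, -296, -256] -> [64] -> [-256]
  [31, -7, 28] -> [248, -56, 224] -> [248] -> [-992]
  [-17, -35, 39, -1, -42, -23, -19, -11, -20] -> [-136, -280, 312, -8, -336, -184, -152, -88, -160] -> [-136] -> [544]

[512]; [896]; [-1120]; [-256]; [-992]; [544]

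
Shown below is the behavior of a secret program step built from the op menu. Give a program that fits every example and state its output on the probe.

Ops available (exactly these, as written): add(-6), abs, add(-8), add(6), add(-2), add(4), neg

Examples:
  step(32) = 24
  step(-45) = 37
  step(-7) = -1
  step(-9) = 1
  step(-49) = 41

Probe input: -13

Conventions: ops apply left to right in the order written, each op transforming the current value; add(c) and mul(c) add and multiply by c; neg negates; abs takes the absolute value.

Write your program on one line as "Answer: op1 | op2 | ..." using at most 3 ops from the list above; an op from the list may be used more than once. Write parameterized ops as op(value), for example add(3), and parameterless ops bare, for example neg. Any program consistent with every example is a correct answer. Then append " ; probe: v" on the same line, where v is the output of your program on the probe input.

neg | abs | add(-8) ; probe: 5

Check, running the answer program on each example:
  32 -> -32 -> 32 -> 24
  -45 -> 45 -> 45 -> 37
  -7 -> 7 -> 7 -> -1
  -9 -> 9 -> 9 -> 1
  -49 -> 49 -> 49 -> 41
  probe: -13 -> 13 -> 13 -> 5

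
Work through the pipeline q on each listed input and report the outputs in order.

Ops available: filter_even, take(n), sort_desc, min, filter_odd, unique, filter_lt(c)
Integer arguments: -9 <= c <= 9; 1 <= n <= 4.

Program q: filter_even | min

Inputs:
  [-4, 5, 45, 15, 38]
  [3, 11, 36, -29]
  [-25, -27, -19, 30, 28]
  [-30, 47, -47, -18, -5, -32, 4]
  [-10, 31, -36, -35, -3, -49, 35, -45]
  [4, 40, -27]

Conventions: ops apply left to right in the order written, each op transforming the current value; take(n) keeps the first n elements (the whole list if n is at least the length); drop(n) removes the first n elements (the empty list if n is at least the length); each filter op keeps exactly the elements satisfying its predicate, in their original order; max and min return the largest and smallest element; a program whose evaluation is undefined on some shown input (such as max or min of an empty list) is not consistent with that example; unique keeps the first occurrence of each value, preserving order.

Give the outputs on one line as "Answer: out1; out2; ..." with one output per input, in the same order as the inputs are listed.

-4; 36; 28; -32; -36; 4

Execution, op by op:
  [-4, 5, 45, 15, 38] -> [-4, 38] -> -4
  [3, 11, 36, -29] -> [36] -> 36
  [-25, -27, -19, 30, 28] -> [30, 28] -> 28
  [-30, 47, -47, -18, -5, -32, 4] -> [-30, -18, -32, 4] -> -32
  [-10, 31, -36, -35, -3, -49, 35, -45] -> [-10, -36] -> -36
  [4, 40, -27] -> [4, 40] -> 4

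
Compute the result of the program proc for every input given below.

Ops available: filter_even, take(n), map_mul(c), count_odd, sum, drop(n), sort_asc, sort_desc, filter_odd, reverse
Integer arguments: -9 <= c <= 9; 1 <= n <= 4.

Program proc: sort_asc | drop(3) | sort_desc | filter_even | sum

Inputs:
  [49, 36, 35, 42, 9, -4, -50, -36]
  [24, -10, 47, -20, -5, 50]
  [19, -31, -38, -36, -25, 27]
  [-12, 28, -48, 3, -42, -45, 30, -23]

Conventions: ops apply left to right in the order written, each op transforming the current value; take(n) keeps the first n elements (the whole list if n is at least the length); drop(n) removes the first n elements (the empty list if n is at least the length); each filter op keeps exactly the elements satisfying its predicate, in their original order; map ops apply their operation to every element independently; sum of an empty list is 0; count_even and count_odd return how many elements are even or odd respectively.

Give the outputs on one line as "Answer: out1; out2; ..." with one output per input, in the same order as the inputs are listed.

Execution, op by op:
  [49, 36, 35, 42, 9, -4, -50, -36] -> [-50, -36, -4, 9, 35, 36, 42, 49] -> [9, 35, 36, 42, 49] -> [49, 42, 36, 35, 9] -> [42, 36] -> 78
  [24, -10, 47, -20, -5, 50] -> [-20, -10, -5, 24, 47, 50] -> [24, 47, 50] -> [50, 47, 24] -> [50, 24] -> 74
  [19, -31, -38, -36, -25, 27] -> [-38, -36, -31, -25, 19, 27] -> [-25, 19, 27] -> [27, 19, -25] -> [] -> 0
  [-12, 28, -48, 3, -42, -45, 30, -23] -> [-48, -45, -42, -23, -12, 3, 28, 30] -> [-23, -12, 3, 28, 30] -> [30, 28, 3, -12, -23] -> [30, 28, -12] -> 46

78; 74; 0; 46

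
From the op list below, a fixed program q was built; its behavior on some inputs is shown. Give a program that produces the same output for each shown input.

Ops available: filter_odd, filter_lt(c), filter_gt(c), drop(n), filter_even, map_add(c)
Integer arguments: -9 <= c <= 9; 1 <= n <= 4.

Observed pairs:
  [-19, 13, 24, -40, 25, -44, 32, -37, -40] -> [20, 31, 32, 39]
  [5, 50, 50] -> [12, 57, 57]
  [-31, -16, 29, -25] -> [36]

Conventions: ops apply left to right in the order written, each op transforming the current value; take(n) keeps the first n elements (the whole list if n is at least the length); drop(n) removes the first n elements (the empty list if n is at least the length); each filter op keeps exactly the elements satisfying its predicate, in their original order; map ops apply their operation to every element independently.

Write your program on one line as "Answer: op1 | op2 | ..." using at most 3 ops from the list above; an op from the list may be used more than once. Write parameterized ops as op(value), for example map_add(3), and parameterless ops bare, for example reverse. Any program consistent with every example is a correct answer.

filter_gt(-4) | map_add(7)

Check, running the answer program on each example:
  [-19, 13, 24, -40, 25, -44, 32, -37, -40] -> [13, 24, 25, 32] -> [20, 31, 32, 39]
  [5, 50, 50] -> [5, 50, 50] -> [12, 57, 57]
  [-31, -16, 29, -25] -> [29] -> [36]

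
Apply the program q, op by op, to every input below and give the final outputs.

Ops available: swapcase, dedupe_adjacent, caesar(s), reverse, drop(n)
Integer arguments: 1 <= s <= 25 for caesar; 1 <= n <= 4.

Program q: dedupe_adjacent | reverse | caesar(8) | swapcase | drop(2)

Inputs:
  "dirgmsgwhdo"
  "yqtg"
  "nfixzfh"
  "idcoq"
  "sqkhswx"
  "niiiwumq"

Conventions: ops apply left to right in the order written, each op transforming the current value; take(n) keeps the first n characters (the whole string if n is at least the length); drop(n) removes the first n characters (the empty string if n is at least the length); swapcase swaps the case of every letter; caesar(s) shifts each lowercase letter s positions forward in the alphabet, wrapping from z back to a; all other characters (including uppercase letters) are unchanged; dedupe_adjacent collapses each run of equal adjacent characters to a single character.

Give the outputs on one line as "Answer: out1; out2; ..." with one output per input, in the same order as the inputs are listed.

Execution, op by op:
  "dirgmsgwhdo" -> "dirgmsgwhdo" -> "odhwgsmgrid" -> "wlpeoauozql" -> "WLPEOAUOZQL" -> "PEOAUOZQL"
  "yqtg" -> "yqtg" -> "gtqy" -> "obyg" -> "OBYG" -> "YG"
  "nfixzfh" -> "nfixzfh" -> "hfzxifn" -> "pnhfqnv" -> "PNHFQNV" -> "HFQNV"
  "idcoq" -> "idcoq" -> "qocdi" -> "ywklq" -> "YWKLQ" -> "KLQ"
  "sqkhswx" -> "sqkhswx" -> "xwshkqs" -> "feapsya" -> "FEAPSYA" -> "APSYA"
  "niiiwumq" -> "niwumq" -> "qmuwin" -> "yuceqv" -> "YUCEQV" -> "CEQV"

"PEOAUOZQL"; "YG"; "HFQNV"; "KLQ"; "APSYA"; "CEQV"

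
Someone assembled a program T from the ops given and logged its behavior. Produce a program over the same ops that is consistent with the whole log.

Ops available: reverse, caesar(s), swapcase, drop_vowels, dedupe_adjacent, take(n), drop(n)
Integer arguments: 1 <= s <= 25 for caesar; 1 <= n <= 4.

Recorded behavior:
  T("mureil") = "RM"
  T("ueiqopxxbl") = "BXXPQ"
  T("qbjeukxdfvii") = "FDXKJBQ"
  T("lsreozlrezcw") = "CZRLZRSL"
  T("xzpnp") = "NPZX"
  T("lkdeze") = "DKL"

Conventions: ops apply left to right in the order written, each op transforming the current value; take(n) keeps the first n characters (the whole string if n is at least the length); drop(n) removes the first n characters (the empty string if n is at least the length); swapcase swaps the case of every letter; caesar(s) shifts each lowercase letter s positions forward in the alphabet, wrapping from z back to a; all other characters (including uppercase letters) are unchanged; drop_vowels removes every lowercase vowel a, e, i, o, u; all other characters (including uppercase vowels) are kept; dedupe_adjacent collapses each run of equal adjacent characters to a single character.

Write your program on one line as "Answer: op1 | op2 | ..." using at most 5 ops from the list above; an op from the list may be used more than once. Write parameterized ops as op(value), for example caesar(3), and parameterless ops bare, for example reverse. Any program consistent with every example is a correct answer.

drop_vowels | swapcase | reverse | drop(1)

Check, running the answer program on each example:
  "mureil" -> "mrl" -> "MRL" -> "LRM" -> "RM"
  "ueiqopxxbl" -> "qpxxbl" -> "QPXXBL" -> "LBXXPQ" -> "BXXPQ"
  "qbjeukxdfvii" -> "qbjkxdfv" -> "QBJKXDFV" -> "VFDXKJBQ" -> "FDXKJBQ"
  "lsreozlrezcw" -> "lsrzlrzcw" -> "LSRZLRZCW" -> "WCZRLZRSL" -> "CZRLZRSL"
  "xzpnp" -> "xzpnp" -> "XZPNP" -> "PNPZX" -> "NPZX"
  "lkdeze" -> "lkdz" -> "LKDZ" -> "ZDKL" -> "DKL"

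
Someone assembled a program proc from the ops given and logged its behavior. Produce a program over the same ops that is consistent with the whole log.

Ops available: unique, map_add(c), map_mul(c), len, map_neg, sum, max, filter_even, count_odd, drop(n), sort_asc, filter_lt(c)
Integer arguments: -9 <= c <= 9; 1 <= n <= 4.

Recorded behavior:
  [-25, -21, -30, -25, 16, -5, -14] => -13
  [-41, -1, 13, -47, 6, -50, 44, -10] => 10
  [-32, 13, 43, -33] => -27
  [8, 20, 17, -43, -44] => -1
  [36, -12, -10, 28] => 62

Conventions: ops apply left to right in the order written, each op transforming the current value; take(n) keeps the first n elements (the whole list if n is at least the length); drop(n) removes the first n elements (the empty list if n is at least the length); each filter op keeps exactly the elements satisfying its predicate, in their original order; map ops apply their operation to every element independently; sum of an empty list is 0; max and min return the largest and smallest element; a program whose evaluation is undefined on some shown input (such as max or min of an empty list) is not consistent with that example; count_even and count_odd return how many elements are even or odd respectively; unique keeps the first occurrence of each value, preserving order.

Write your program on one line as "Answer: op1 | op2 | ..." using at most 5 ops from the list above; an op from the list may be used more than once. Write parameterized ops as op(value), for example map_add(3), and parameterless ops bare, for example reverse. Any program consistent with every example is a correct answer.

filter_even | map_add(2) | map_add(1) | map_add(2) | sum

Check, running the answer program on each example:
  [-25, -21, -30, -25, 16, -5, -14] -> [-30, 16, -14] -> [-28, 18, -12] -> [-27, 19, -11] -> [-25, 21, -9] -> -13
  [-41, -1, 13, -47, 6, -50, 44, -10] -> [6, -50, 44, -10] -> [8, -48, 46, -8] -> [9, -47, 47, -7] -> [11, -45, 49, -5] -> 10
  [-32, 13, 43, -33] -> [-32] -> [-30] -> [-29] -> [-27] -> -27
  [8, 20, 17, -43, -44] -> [8, 20, -44] -> [10, 22, -42] -> [11, 23, -41] -> [13, 25, -39] -> -1
  [36, -12, -10, 28] -> [36, -12, -10, 28] -> [38, -10, -8, 30] -> [39, -9, -7, 31] -> [41, -7, -5, 33] -> 62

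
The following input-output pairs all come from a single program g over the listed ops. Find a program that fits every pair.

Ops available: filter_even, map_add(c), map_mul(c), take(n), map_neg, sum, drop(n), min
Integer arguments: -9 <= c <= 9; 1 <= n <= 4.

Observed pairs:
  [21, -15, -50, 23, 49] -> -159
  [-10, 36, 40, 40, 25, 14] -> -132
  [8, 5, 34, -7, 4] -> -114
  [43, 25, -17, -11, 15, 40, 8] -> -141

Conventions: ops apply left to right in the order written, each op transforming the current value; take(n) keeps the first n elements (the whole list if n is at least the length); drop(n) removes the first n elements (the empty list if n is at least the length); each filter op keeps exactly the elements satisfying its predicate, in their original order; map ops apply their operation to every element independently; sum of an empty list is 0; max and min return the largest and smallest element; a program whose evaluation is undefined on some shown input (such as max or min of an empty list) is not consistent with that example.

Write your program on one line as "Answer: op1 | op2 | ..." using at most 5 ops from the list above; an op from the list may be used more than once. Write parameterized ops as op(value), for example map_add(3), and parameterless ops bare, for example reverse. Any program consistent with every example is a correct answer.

map_add(7) | map_neg | map_mul(3) | map_add(9) | min

Check, running the answer program on each example:
  [21, -15, -50, 23, 49] -> [28, -8, -43, 30, 56] -> [-28, 8, 43, -30, -56] -> [-84, 24, 129, -90, -168] -> [-75, 33, 138, -81, -159] -> -159
  [-10, 36, 40, 40, 25, 14] -> [-3, 43, 47, 47, 32, 21] -> [3, -43, -47, -47, -32, -21] -> [9, -129, -141, -141, -96, -63] -> [18, -120, -132, -132, -87, -54] -> -132
  [8, 5, 34, -7, 4] -> [15, 12, 41, 0, 11] -> [-15, -12, -41, 0, -11] -> [-45, -36, -123, 0, -33] -> [-36, -27, -114, 9, -24] -> -114
  [43, 25, -17, -11, 15, 40, 8] -> [50, 32, -10, -4, 22, 47, 15] -> [-50, -32, 10, 4, -22, -47, -15] -> [-150, -96, 30, 12, -66, -141, -45] -> [-141, -87, 39, 21, -57, -132, -36] -> -141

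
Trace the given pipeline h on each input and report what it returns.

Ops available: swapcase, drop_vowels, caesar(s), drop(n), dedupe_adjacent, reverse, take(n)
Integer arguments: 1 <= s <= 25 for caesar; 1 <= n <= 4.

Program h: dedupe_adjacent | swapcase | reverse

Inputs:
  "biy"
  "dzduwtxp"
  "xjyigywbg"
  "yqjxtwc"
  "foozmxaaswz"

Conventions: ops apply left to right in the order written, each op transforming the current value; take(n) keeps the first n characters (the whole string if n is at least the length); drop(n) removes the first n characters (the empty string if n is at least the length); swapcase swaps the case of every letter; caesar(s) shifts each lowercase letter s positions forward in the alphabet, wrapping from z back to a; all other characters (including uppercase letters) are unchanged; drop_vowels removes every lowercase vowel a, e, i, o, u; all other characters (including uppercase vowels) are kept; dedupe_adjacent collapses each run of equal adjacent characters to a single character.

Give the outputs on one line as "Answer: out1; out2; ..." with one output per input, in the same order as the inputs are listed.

Execution, op by op:
  "biy" -> "biy" -> "BIY" -> "YIB"
  "dzduwtxp" -> "dzduwtxp" -> "DZDUWTXP" -> "PXTWUDZD"
  "xjyigywbg" -> "xjyigywbg" -> "XJYIGYWBG" -> "GBWYGIYJX"
  "yqjxtwc" -> "yqjxtwc" -> "YQJXTWC" -> "CWTXJQY"
  "foozmxaaswz" -> "fozmxaswz" -> "FOZMXASWZ" -> "ZWSAXMZOF"

"YIB"; "PXTWUDZD"; "GBWYGIYJX"; "CWTXJQY"; "ZWSAXMZOF"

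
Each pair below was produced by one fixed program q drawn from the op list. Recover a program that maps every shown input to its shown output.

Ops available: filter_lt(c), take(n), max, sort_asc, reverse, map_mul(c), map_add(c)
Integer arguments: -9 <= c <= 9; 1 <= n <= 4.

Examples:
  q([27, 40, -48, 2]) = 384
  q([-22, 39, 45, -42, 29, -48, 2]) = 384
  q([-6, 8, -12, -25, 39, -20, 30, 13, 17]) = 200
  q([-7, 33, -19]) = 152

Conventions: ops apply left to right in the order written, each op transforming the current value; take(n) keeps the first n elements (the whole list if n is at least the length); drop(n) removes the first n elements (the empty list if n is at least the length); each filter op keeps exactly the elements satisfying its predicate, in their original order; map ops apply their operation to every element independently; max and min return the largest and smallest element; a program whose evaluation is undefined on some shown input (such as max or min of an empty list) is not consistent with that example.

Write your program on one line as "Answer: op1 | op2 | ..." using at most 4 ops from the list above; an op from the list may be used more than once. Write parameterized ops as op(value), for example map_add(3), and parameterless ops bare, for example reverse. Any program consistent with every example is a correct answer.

map_mul(-4) | map_mul(2) | sort_asc | max

Check, running the answer program on each example:
  [27, 40, -48, 2] -> [-108, -160, 192, -8] -> [-216, -320, 384, -16] -> [-320, -216, -16, 384] -> 384
  [-22, 39, 45, -42, 29, -48, 2] -> [88, -156, -180, 168, -116, 192, -8] -> [176, -312, -360, 336, -232, 384, -16] -> [-360, -312, -232, -16, 176, 336, 384] -> 384
  [-6, 8, -12, -25, 39, -20, 30, 13, 17] -> [24, -32, 48, 100, -156, 80, -120, -52, -68] -> [48, -64, 96, 200, -312, 160, -240, -104, -136] -> [-312, -240, -136, -104, -64, 48, 96, 160, 200] -> 200
  [-7, 33, -19] -> [28, -132, 76] -> [56, -264, 152] -> [-264, 56, 152] -> 152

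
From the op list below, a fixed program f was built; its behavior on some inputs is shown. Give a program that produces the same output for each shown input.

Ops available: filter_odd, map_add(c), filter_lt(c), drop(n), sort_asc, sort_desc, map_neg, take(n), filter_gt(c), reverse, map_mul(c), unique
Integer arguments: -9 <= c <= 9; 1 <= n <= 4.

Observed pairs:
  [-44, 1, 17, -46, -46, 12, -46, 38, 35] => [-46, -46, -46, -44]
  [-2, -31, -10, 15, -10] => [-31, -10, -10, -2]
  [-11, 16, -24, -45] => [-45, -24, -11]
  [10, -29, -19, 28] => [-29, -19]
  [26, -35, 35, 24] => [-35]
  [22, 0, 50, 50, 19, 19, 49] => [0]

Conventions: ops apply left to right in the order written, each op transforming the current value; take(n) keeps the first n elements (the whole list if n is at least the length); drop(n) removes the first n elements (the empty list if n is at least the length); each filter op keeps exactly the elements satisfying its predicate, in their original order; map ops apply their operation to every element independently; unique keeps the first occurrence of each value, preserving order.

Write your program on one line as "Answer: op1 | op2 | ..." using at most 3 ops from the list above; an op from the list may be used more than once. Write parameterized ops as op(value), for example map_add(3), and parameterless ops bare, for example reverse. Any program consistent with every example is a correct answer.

sort_desc | reverse | filter_lt(1)

Check, running the answer program on each example:
  [-44, 1, 17, -46, -46, 12, -46, 38, 35] -> [38, 35, 17, 12, 1, -44, -46, -46, -46] -> [-46, -46, -46, -44, 1, 12, 17, 35, 38] -> [-46, -46, -46, -44]
  [-2, -31, -10, 15, -10] -> [15, -2, -10, -10, -31] -> [-31, -10, -10, -2, 15] -> [-31, -10, -10, -2]
  [-11, 16, -24, -45] -> [16, -11, -24, -45] -> [-45, -24, -11, 16] -> [-45, -24, -11]
  [10, -29, -19, 28] -> [28, 10, -19, -29] -> [-29, -19, 10, 28] -> [-29, -19]
  [26, -35, 35, 24] -> [35, 26, 24, -35] -> [-35, 24, 26, 35] -> [-35]
  [22, 0, 50, 50, 19, 19, 49] -> [50, 50, 49, 22, 19, 19, 0] -> [0, 19, 19, 22, 49, 50, 50] -> [0]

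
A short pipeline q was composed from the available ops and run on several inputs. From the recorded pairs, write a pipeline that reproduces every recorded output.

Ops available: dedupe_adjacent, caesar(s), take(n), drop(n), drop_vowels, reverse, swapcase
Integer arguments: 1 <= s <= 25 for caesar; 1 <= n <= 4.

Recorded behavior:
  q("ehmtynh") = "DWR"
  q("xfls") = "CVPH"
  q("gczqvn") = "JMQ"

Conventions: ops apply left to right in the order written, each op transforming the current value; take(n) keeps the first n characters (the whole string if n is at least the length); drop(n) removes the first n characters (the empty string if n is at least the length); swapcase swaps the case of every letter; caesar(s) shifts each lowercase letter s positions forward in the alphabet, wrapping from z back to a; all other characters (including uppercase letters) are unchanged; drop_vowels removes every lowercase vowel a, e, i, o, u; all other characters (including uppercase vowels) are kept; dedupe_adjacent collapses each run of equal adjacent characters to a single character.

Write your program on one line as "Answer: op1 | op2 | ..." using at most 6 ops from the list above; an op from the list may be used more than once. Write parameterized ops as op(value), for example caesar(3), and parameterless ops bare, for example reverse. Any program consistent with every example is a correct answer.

drop_vowels | take(4) | caesar(10) | reverse | drop_vowels | swapcase

Check, running the answer program on each example:
  "ehmtynh" -> "hmtynh" -> "hmty" -> "rwdi" -> "idwr" -> "dwr" -> "DWR"
  "xfls" -> "xfls" -> "xfls" -> "hpvc" -> "cvph" -> "cvph" -> "CVPH"
  "gczqvn" -> "gczqvn" -> "gczq" -> "qmja" -> "ajmq" -> "jmq" -> "JMQ"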